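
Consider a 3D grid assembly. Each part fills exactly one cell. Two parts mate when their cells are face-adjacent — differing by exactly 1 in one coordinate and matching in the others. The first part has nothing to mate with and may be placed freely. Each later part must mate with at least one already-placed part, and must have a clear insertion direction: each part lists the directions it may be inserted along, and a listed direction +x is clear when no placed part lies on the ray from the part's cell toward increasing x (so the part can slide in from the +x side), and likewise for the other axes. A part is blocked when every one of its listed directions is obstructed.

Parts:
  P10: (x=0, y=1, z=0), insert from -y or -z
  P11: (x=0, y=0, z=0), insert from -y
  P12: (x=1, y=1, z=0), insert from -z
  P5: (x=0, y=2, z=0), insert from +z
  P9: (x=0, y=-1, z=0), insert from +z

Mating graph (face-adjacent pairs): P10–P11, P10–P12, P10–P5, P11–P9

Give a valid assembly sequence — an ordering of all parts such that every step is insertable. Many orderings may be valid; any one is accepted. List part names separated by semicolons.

P5; P10; P11; P12; P9

1. P5@(0, 2, 0) [+z clear] — {P5}
2. P10@(0, 1, 0) [-y clear] — {P10, P5}
3. P11@(0, 0, 0) [-y clear] — {P10, P11, P5}
4. P12@(1, 1, 0) [-z clear] — {P10, P11, P12, P5}
5. P9@(0, -1, 0) [+z clear] — {P10, P11, P12, P5, P9}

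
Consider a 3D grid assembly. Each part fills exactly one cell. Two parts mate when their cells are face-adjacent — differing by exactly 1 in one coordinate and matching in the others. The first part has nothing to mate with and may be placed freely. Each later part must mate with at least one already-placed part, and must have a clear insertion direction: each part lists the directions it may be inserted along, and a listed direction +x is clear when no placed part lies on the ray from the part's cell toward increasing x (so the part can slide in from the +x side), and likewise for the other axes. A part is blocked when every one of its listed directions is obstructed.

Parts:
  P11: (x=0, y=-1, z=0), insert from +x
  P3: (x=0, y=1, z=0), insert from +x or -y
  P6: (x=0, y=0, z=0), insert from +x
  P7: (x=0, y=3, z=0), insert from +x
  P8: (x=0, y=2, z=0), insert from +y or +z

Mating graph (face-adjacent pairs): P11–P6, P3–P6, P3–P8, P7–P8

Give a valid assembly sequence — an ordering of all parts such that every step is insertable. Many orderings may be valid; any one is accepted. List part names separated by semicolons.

1. P6@(0, 0, 0) [+x clear] — {P6}
2. P3@(0, 1, 0) [+x clear] — {P3, P6}
3. P11@(0, -1, 0) [+x clear] — {P11, P3, P6}
4. P8@(0, 2, 0) [+y clear] — {P11, P3, P6, P8}
5. P7@(0, 3, 0) [+x clear] — {P11, P3, P6, P7, P8}

P6; P3; P11; P8; P7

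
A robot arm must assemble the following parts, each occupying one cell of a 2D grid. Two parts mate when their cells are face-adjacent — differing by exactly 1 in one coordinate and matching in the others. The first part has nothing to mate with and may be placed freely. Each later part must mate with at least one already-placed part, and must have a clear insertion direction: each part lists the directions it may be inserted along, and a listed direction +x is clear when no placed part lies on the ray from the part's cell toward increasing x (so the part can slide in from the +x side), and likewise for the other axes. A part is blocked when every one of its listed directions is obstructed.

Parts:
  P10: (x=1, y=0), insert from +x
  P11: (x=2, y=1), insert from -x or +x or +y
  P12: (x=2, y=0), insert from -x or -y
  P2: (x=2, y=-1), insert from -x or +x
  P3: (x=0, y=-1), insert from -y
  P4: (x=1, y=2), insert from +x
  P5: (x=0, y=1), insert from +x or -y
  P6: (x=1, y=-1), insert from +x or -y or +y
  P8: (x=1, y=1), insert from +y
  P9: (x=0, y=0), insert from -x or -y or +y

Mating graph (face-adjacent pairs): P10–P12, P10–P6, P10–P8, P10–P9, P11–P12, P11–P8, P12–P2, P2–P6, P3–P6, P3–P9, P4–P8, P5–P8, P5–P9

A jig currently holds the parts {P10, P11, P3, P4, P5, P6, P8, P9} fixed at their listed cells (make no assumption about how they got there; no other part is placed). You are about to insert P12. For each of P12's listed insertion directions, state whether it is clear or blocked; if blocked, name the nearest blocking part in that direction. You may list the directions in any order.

-x: nearest on ray is P10@(1, 0) ⇒ blocked
-y: ray from P12(2, 0) has no placed part ⇒ clear

-x: blocked by P10; -y: clear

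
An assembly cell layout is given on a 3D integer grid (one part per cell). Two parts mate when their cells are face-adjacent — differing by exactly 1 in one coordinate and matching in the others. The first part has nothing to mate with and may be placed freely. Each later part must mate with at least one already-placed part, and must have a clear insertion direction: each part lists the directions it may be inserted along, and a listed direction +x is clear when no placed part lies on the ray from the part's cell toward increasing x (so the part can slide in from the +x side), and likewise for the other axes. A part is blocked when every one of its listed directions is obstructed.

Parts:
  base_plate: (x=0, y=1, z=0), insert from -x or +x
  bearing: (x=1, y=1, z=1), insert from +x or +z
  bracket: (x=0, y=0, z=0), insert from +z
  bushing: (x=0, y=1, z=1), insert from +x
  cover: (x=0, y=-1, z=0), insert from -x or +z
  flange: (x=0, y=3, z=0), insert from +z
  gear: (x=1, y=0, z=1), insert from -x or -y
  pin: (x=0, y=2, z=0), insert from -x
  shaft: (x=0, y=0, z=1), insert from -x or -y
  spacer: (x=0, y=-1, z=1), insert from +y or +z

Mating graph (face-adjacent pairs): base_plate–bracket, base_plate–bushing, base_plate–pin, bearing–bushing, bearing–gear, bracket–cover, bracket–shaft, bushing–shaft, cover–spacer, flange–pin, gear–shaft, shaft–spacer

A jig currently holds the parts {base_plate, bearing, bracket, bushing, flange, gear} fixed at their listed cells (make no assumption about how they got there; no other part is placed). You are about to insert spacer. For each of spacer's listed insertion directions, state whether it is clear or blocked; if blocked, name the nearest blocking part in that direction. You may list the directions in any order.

+y: nearest on ray is bushing@(0, 1, 1) ⇒ blocked
+z: ray from spacer(0, -1, 1) has no placed part ⇒ clear

+y: blocked by bushing; +z: clear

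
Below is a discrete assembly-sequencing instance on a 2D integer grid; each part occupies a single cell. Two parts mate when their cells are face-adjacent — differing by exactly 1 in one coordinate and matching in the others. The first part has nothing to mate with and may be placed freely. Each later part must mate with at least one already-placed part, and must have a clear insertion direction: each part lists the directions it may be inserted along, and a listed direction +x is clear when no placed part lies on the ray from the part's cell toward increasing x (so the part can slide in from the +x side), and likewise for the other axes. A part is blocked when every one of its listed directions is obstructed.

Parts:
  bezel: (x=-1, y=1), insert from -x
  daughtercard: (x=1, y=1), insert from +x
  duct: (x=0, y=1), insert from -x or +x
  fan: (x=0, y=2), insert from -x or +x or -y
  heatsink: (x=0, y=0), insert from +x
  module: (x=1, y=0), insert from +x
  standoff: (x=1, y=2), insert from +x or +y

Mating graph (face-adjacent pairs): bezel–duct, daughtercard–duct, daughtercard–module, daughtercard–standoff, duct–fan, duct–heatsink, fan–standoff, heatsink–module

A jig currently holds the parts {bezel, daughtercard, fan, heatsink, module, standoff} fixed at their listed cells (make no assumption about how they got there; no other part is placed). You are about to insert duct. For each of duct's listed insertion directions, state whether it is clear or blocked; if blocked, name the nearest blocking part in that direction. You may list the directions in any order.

+x: blocked by daughtercard; -x: blocked by bezel

-x: nearest on ray is bezel@(-1, 1) ⇒ blocked
+x: nearest on ray is daughtercard@(1, 1) ⇒ blocked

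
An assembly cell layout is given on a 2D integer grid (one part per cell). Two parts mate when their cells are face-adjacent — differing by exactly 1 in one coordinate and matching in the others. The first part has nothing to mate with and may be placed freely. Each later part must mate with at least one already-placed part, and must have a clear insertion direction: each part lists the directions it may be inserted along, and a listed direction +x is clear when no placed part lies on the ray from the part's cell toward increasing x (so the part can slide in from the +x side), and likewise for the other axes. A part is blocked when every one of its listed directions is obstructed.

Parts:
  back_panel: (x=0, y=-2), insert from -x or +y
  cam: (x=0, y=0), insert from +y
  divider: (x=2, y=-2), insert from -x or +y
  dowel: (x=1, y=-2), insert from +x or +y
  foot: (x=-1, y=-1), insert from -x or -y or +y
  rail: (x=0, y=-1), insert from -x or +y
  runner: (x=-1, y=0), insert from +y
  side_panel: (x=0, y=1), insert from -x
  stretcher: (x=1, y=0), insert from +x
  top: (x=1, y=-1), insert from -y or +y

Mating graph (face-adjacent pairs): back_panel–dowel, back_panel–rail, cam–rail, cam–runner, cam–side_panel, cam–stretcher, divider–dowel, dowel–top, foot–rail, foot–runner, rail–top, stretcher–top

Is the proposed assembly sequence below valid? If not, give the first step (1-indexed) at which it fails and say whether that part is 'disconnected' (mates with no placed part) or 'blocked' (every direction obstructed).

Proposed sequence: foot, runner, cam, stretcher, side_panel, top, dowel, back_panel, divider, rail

Invalid at step 10 (blocked)

1. foot@(-1, -1) [-x clear] — {foot}
2. runner@(-1, 0) [+y clear] — {foot, runner}
3. cam@(0, 0) [+y clear] — {cam, foot, runner}
4. stretcher@(1, 0) [+x clear] — {cam, foot, runner, stretcher}
5. side_panel@(0, 1) [-x clear] — {cam, foot, runner, side_panel, stretcher}
6. top@(1, -1) [-y clear] — {cam, foot, runner, side_panel, stretcher, top}
7. dowel@(1, -2) [+x clear] — {cam, dowel, foot, runner, side_panel, stretcher, top}
8. back_panel@(0, -2) [-x clear] — {back_panel, cam, dowel, foot, runner, side_panel, stretcher, top}
9. divider@(2, -2) [+y clear] — {back_panel, cam, divider, dowel, foot, runner, side_panel, stretcher, top}
10. rail@(0, -1) — -x/+y all obstructed ⇒ blocked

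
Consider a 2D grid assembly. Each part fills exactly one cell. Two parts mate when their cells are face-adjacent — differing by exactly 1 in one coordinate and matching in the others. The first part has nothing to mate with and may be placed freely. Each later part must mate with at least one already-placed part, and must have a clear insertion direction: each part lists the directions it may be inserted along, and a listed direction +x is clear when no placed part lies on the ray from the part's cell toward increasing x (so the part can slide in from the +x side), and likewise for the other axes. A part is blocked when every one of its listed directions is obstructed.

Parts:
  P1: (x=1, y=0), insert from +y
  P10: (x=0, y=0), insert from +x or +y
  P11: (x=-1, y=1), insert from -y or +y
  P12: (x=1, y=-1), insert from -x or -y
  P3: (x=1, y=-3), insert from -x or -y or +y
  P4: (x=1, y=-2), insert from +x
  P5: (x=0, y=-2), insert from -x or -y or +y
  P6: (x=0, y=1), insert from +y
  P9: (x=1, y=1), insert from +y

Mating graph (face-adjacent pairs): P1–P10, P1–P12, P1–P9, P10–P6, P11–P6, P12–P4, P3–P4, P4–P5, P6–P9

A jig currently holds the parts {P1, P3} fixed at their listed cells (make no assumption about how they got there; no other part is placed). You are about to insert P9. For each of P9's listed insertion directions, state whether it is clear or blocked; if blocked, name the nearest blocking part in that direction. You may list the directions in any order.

+y: ray from P9(1, 1) has no placed part ⇒ clear

+y: clear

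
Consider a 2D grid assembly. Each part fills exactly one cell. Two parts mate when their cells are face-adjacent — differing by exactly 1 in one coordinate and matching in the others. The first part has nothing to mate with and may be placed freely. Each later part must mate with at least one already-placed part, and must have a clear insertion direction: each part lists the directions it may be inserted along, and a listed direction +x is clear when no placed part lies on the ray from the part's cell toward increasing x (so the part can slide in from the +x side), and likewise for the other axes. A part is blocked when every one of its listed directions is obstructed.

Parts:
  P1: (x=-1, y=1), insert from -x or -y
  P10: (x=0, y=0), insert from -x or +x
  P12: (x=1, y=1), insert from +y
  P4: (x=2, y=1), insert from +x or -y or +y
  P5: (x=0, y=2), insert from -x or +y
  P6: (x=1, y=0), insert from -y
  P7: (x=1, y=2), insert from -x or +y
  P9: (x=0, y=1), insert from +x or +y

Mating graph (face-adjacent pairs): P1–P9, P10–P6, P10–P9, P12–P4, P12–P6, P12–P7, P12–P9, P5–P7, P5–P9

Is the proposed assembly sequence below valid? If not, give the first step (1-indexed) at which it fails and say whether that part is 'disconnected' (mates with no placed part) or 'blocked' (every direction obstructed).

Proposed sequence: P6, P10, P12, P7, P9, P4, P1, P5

Valid

1. P6@(1, 0) [-y clear] — {P6}
2. P10@(0, 0) [-x clear] — {P10, P6}
3. P12@(1, 1) [+y clear] — {P10, P12, P6}
4. P7@(1, 2) [-x clear] — {P10, P12, P6, P7}
5. P9@(0, 1) [+y clear] — {P10, P12, P6, P7, P9}
6. P4@(2, 1) [+x clear] — {P10, P12, P4, P6, P7, P9}
7. P1@(-1, 1) [-x clear] — {P1, P10, P12, P4, P6, P7, P9}
8. P5@(0, 2) [-x clear] — {P1, P10, P12, P4, P5, P6, P7, P9}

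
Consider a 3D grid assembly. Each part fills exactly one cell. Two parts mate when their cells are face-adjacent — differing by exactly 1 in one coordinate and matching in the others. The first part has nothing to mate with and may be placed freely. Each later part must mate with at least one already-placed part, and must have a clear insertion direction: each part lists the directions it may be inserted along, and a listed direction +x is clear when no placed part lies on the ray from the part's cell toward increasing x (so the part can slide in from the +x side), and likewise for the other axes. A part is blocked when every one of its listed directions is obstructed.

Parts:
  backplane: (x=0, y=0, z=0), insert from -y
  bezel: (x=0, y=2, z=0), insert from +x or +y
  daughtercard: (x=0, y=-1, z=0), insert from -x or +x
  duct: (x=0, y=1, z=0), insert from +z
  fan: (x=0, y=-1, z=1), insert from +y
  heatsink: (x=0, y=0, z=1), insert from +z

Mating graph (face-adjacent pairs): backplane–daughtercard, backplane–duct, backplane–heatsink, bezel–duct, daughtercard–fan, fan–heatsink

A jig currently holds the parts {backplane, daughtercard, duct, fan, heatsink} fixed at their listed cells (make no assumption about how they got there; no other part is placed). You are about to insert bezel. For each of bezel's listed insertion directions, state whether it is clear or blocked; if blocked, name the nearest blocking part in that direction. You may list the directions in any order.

+x: clear; +y: clear

+x: ray from bezel(0, 2, 0) has no placed part ⇒ clear
+y: ray from bezel(0, 2, 0) has no placed part ⇒ clear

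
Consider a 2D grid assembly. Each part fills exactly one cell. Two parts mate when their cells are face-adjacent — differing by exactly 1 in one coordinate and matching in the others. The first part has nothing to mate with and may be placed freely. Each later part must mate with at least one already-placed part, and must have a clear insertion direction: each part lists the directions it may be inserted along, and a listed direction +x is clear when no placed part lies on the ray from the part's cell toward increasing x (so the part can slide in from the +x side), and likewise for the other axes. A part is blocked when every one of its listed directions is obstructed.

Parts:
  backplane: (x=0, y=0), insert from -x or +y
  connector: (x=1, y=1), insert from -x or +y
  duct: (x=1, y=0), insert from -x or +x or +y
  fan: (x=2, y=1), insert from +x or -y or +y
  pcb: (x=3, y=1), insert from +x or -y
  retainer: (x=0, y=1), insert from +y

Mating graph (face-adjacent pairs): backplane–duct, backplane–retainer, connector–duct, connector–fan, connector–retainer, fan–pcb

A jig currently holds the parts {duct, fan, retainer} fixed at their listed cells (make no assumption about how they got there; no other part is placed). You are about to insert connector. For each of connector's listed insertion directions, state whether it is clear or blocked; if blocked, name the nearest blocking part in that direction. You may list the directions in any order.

-x: nearest on ray is retainer@(0, 1) ⇒ blocked
+y: ray from connector(1, 1) has no placed part ⇒ clear

+y: clear; -x: blocked by retainer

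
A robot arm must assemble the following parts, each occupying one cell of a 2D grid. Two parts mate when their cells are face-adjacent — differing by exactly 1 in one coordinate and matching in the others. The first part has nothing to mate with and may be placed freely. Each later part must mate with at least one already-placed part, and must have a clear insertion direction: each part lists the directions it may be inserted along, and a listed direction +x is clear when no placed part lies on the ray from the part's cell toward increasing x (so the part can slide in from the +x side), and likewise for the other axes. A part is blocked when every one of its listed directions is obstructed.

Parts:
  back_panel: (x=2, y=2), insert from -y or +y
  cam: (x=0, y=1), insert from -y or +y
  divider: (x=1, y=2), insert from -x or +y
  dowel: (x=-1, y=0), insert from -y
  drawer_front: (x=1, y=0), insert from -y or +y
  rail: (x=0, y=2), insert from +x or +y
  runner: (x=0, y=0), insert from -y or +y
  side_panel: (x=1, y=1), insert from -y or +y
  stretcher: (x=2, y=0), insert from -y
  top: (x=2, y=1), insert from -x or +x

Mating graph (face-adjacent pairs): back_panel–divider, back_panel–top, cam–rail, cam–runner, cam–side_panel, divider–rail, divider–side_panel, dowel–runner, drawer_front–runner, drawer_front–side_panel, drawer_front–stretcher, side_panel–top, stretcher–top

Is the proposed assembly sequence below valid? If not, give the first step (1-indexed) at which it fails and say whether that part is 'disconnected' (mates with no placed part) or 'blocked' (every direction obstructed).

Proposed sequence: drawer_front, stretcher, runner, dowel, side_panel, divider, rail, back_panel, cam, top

1. drawer_front@(1, 0) [-y clear] — {drawer_front}
2. stretcher@(2, 0) [-y clear] — {drawer_front, stretcher}
3. runner@(0, 0) [-y clear] — {drawer_front, runner, stretcher}
4. dowel@(-1, 0) [-y clear] — {dowel, drawer_front, runner, stretcher}
5. side_panel@(1, 1) [+y clear] — {dowel, drawer_front, runner, side_panel, stretcher}
6. divider@(1, 2) [-x clear] — {divider, dowel, drawer_front, runner, side_panel, stretcher}
7. rail@(0, 2) [+y clear] — {divider, dowel, drawer_front, rail, runner, side_panel, stretcher}
8. back_panel@(2, 2) [+y clear] — {back_panel, divider, dowel, drawer_front, rail, runner, side_panel, stretcher}
9. cam@(0, 1) — -y/+y all obstructed ⇒ blocked

Invalid at step 9 (blocked)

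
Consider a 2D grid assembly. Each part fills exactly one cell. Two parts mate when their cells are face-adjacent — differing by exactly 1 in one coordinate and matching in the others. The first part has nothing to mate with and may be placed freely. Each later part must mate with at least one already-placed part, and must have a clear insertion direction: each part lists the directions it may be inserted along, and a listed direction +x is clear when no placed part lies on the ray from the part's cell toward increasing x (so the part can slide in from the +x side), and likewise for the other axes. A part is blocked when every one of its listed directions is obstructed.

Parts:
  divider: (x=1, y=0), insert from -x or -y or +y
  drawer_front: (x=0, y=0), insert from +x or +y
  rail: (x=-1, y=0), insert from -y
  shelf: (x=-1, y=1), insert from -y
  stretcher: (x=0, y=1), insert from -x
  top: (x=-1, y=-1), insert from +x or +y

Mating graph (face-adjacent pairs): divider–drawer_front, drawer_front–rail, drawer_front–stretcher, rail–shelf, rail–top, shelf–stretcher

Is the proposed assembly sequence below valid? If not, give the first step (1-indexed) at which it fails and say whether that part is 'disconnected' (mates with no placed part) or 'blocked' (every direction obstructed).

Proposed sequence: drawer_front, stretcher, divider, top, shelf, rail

1. drawer_front@(0, 0) [+x clear] — {drawer_front}
2. stretcher@(0, 1) [-x clear] — {drawer_front, stretcher}
3. divider@(1, 0) [-y clear] — {divider, drawer_front, stretcher}
4. top@(-1, -1) — no placed neighbour ⇒ disconnected

Invalid at step 4 (disconnected)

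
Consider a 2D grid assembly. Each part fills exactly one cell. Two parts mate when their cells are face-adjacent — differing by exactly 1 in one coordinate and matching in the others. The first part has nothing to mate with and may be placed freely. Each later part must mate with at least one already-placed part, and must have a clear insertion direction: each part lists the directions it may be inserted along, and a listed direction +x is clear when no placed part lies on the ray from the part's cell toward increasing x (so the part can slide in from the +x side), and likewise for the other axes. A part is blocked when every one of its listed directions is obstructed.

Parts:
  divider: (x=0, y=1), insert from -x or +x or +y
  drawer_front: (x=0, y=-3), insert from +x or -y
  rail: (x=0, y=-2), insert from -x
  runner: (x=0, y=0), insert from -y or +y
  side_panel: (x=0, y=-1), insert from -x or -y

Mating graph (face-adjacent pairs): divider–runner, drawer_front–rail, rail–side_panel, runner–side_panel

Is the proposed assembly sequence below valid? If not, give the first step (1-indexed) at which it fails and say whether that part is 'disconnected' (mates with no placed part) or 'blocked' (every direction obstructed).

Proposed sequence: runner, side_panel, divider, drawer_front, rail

Invalid at step 4 (disconnected)

1. runner@(0, 0) [-y clear] — {runner}
2. side_panel@(0, -1) [-x clear] — {runner, side_panel}
3. divider@(0, 1) [-x clear] — {divider, runner, side_panel}
4. drawer_front@(0, -3) — no placed neighbour ⇒ disconnected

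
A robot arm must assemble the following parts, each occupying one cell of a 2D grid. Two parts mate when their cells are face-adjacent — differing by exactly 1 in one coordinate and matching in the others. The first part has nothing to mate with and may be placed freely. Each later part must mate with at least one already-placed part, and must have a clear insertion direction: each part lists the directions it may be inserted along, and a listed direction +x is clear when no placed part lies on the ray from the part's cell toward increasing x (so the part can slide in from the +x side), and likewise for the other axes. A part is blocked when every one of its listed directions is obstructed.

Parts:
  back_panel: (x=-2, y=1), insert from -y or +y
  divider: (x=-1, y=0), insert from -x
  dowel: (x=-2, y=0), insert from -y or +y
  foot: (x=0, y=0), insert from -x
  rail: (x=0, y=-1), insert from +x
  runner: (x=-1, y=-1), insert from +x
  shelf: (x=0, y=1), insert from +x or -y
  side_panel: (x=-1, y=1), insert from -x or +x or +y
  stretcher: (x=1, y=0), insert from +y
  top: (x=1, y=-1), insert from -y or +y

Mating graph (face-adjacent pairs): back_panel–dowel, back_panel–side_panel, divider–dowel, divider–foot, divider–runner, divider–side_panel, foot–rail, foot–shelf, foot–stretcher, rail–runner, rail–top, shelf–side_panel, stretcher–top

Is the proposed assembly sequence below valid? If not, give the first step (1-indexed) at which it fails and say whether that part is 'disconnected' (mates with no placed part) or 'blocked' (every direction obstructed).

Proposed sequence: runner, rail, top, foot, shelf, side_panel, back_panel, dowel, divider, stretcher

Invalid at step 9 (blocked)

1. runner@(-1, -1) [+x clear] — {runner}
2. rail@(0, -1) [+x clear] — {rail, runner}
3. top@(1, -1) [-y clear] — {rail, runner, top}
4. foot@(0, 0) [-x clear] — {foot, rail, runner, top}
5. shelf@(0, 1) [+x clear] — {foot, rail, runner, shelf, top}
6. side_panel@(-1, 1) [-x clear] — {foot, rail, runner, shelf, side_panel, top}
7. back_panel@(-2, 1) [-y clear] — {back_panel, foot, rail, runner, shelf, side_panel, top}
8. dowel@(-2, 0) [-y clear] — {back_panel, dowel, foot, rail, runner, shelf, side_panel, top}
9. divider@(-1, 0) — -x all obstructed ⇒ blocked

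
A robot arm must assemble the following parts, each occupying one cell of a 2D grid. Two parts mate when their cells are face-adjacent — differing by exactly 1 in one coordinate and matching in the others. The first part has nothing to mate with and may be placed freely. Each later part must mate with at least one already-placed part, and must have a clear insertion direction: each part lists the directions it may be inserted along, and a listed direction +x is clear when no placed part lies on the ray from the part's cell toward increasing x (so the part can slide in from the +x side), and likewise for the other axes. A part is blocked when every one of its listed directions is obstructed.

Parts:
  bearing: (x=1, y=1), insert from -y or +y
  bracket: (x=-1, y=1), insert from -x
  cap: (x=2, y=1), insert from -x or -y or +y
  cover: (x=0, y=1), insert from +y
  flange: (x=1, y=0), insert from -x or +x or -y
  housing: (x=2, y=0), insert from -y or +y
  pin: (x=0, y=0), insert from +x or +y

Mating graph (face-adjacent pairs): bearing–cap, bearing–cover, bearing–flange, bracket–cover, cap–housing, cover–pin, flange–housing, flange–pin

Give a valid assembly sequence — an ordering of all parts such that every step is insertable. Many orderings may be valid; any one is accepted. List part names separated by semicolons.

flange; pin; cover; bearing; housing; cap; bracket

1. flange@(1, 0) [-x clear] — {flange}
2. pin@(0, 0) [+y clear] — {flange, pin}
3. cover@(0, 1) [+y clear] — {cover, flange, pin}
4. bearing@(1, 1) [+y clear] — {bearing, cover, flange, pin}
5. housing@(2, 0) [-y clear] — {bearing, cover, flange, housing, pin}
6. cap@(2, 1) [+y clear] — {bearing, cap, cover, flange, housing, pin}
7. bracket@(-1, 1) [-x clear] — {bearing, bracket, cap, cover, flange, housing, pin}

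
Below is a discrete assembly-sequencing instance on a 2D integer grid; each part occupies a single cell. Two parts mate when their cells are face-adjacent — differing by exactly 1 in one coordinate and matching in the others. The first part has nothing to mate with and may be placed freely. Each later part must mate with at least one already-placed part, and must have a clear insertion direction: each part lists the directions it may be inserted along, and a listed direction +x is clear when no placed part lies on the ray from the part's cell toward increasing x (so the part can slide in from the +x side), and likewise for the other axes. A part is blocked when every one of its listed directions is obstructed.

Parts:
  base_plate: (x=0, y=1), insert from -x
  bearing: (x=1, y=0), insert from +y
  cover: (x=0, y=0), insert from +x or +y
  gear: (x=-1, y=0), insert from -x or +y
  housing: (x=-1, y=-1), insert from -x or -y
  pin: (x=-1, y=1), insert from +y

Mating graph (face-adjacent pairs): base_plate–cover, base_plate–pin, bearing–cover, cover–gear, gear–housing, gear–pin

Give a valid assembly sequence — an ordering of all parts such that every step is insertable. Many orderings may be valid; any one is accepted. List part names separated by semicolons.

1. gear@(-1, 0) [-x clear] — {gear}
2. cover@(0, 0) [+x clear] — {cover, gear}
3. bearing@(1, 0) [+y clear] — {bearing, cover, gear}
4. base_plate@(0, 1) [-x clear] — {base_plate, bearing, cover, gear}
5. pin@(-1, 1) [+y clear] — {base_plate, bearing, cover, gear, pin}
6. housing@(-1, -1) [-x clear] — {base_plate, bearing, cover, gear, housing, pin}

gear; cover; bearing; base_plate; pin; housing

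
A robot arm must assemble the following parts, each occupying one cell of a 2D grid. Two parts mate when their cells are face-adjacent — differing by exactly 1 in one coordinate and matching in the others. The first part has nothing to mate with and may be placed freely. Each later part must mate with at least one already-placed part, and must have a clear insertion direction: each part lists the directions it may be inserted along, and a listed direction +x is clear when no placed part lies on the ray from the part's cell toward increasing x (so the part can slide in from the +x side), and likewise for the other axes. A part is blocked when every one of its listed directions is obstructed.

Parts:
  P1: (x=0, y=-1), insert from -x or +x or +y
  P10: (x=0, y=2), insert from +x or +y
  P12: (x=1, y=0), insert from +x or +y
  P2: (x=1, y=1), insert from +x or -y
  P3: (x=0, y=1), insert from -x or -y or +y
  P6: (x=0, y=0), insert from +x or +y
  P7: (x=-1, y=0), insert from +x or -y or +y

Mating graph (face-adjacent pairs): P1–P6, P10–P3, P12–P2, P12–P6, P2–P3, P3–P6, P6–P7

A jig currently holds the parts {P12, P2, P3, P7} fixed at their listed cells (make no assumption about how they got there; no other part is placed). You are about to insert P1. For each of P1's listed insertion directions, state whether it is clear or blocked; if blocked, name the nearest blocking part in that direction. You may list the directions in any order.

+x: clear; +y: blocked by P3; -x: clear

-x: ray from P1(0, -1) has no placed part ⇒ clear
+x: ray from P1(0, -1) has no placed part ⇒ clear
+y: nearest on ray is P3@(0, 1) ⇒ blocked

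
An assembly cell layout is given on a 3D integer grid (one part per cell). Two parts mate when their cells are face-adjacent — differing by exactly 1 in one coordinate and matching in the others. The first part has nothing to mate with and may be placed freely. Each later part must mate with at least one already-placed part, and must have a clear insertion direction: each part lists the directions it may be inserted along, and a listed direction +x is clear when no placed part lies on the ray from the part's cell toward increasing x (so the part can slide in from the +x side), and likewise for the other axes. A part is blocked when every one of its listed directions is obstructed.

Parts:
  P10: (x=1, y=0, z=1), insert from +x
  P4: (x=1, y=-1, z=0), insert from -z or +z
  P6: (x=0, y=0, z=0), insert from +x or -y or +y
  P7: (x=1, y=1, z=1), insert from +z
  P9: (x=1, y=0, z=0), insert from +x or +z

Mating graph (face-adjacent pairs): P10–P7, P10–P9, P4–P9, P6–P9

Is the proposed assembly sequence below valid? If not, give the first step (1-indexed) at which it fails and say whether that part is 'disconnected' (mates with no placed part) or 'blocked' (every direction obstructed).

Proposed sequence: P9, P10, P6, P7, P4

Valid

1. P9@(1, 0, 0) [+x clear] — {P9}
2. P10@(1, 0, 1) [+x clear] — {P10, P9}
3. P6@(0, 0, 0) [-y clear] — {P10, P6, P9}
4. P7@(1, 1, 1) [+z clear] — {P10, P6, P7, P9}
5. P4@(1, -1, 0) [-z clear] — {P10, P4, P6, P7, P9}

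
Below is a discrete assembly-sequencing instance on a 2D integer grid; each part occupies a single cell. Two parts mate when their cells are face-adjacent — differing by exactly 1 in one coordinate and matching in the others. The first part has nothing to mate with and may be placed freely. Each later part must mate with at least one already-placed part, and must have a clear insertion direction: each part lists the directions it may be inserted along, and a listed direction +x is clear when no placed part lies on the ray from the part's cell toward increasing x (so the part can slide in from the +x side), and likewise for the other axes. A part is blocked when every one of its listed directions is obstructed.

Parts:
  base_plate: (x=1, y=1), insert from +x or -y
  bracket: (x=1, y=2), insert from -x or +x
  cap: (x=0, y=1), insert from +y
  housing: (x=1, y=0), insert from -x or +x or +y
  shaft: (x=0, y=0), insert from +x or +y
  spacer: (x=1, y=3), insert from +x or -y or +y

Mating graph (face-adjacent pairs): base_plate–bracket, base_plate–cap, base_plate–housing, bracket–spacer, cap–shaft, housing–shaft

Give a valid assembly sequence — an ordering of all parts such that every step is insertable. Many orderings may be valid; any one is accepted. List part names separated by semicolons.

shaft; housing; cap; base_plate; bracket; spacer

1. shaft@(0, 0) [+x clear] — {shaft}
2. housing@(1, 0) [+x clear] — {housing, shaft}
3. cap@(0, 1) [+y clear] — {cap, housing, shaft}
4. base_plate@(1, 1) [+x clear] — {base_plate, cap, housing, shaft}
5. bracket@(1, 2) [-x clear] — {base_plate, bracket, cap, housing, shaft}
6. spacer@(1, 3) [+x clear] — {base_plate, bracket, cap, housing, shaft, spacer}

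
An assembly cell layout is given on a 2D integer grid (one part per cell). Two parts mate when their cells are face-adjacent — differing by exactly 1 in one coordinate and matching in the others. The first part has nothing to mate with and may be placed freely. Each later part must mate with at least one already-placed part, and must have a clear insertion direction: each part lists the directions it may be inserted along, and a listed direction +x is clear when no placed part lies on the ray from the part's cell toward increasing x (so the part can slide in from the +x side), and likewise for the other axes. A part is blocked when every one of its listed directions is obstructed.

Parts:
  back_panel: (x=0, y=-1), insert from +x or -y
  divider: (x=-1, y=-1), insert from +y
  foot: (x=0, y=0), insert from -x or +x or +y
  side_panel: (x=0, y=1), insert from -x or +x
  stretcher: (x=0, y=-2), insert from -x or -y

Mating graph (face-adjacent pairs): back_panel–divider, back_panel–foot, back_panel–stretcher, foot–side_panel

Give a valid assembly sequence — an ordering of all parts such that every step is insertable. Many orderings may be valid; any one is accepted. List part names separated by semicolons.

side_panel; foot; back_panel; divider; stretcher

1. side_panel@(0, 1) [-x clear] — {side_panel}
2. foot@(0, 0) [-x clear] — {foot, side_panel}
3. back_panel@(0, -1) [+x clear] — {back_panel, foot, side_panel}
4. divider@(-1, -1) [+y clear] — {back_panel, divider, foot, side_panel}
5. stretcher@(0, -2) [-x clear] — {back_panel, divider, foot, side_panel, stretcher}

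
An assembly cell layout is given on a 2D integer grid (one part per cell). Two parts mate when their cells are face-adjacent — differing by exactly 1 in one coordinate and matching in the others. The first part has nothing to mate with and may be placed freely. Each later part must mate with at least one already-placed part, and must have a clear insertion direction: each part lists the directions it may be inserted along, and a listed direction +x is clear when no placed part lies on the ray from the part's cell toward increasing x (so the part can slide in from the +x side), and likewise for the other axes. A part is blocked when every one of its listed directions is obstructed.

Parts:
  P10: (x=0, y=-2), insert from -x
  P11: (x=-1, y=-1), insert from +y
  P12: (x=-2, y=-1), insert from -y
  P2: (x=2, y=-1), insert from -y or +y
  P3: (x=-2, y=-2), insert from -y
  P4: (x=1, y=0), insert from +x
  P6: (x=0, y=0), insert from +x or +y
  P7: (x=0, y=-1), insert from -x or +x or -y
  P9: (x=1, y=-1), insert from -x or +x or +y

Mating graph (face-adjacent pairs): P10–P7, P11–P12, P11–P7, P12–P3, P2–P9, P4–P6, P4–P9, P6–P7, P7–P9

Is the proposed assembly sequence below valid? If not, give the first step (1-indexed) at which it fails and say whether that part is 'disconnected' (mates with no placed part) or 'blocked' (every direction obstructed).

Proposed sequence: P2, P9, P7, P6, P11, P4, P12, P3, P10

Invalid at step 9 (blocked)

1. P2@(2, -1) [-y clear] — {P2}
2. P9@(1, -1) [-x clear] — {P2, P9}
3. P7@(0, -1) [-x clear] — {P2, P7, P9}
4. P6@(0, 0) [+x clear] — {P2, P6, P7, P9}
5. P11@(-1, -1) [+y clear] — {P11, P2, P6, P7, P9}
6. P4@(1, 0) [+x clear] — {P11, P2, P4, P6, P7, P9}
7. P12@(-2, -1) [-y clear] — {P11, P12, P2, P4, P6, P7, P9}
8. P3@(-2, -2) [-y clear] — {P11, P12, P2, P3, P4, P6, P7, P9}
9. P10@(0, -2) — -x all obstructed ⇒ blocked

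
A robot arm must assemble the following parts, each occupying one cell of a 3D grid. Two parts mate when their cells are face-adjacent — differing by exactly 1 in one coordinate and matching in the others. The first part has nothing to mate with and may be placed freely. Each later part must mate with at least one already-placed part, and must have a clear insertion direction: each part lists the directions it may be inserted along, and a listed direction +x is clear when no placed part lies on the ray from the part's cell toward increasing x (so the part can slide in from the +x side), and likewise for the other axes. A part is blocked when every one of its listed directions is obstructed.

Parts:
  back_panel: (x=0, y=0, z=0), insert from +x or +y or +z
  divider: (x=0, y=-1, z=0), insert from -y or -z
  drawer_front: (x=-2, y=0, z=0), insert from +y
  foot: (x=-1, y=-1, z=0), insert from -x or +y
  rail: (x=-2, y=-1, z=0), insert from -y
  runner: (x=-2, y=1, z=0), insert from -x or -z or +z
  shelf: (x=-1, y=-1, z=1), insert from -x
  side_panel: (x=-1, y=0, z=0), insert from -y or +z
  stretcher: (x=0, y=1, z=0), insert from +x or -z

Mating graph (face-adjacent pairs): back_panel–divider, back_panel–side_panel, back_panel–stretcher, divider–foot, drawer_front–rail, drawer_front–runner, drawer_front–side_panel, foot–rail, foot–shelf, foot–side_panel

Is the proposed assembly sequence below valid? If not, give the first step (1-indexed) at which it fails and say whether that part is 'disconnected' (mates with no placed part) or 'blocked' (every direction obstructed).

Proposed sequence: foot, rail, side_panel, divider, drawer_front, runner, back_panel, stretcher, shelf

Valid

1. foot@(-1, -1, 0) [-x clear] — {foot}
2. rail@(-2, -1, 0) [-y clear] — {foot, rail}
3. side_panel@(-1, 0, 0) [+z clear] — {foot, rail, side_panel}
4. divider@(0, -1, 0) [-y clear] — {divider, foot, rail, side_panel}
5. drawer_front@(-2, 0, 0) [+y clear] — {divider, drawer_front, foot, rail, side_panel}
6. runner@(-2, 1, 0) [-x clear] — {divider, drawer_front, foot, rail, runner, side_panel}
7. back_panel@(0, 0, 0) [+x clear] — {back_panel, divider, drawer_front, foot, rail, runner, side_panel}
8. stretcher@(0, 1, 0) [+x clear] — {back_panel, divider, drawer_front, foot, rail, runner, side_panel, stretcher}
9. shelf@(-1, -1, 1) [-x clear] — {back_panel, divider, drawer_front, foot, rail, runner, shelf, side_panel, stretcher}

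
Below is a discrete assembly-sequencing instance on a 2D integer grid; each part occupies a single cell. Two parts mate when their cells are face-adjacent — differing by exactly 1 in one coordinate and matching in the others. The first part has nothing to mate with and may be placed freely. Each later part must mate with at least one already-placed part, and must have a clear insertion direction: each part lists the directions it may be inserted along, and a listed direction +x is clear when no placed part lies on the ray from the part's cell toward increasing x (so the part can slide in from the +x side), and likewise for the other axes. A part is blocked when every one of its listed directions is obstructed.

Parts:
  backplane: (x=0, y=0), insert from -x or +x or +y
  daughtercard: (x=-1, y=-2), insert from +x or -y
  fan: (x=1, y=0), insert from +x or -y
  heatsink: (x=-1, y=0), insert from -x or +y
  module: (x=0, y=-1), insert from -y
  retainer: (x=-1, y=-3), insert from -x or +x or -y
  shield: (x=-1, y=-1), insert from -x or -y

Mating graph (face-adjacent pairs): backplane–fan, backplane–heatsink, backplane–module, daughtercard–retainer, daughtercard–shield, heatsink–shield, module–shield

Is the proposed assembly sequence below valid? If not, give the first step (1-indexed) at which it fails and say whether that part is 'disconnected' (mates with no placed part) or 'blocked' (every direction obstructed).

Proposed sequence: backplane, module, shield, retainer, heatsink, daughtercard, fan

1. backplane@(0, 0) [-x clear] — {backplane}
2. module@(0, -1) [-y clear] — {backplane, module}
3. shield@(-1, -1) [-x clear] — {backplane, module, shield}
4. retainer@(-1, -3) — no placed neighbour ⇒ disconnected

Invalid at step 4 (disconnected)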